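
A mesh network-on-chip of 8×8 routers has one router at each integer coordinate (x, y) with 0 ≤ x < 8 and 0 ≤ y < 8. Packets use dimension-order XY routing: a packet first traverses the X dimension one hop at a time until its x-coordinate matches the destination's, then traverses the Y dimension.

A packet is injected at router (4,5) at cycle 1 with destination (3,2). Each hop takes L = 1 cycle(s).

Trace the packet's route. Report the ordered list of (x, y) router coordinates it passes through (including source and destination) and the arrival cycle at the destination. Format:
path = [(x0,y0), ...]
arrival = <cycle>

#0 — 4,5 | c1
#1 — 3,5 | c2 | W
#2 — 3,4 | c3 | S
#3 — 3,3 | c4 | S
#4 — 3,2 | c5 | S

path = [(4,5), (3,5), (3,4), (3,3), (3,2)]
arrival = 5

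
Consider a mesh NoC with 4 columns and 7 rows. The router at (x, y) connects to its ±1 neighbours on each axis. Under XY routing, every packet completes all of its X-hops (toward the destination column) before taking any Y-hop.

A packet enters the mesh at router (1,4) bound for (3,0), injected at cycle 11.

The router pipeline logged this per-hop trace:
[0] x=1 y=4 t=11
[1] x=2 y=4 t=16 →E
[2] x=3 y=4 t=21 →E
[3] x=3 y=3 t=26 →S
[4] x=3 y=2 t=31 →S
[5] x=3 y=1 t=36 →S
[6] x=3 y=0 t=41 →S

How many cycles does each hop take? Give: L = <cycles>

From hop 0 (11) to hop 1 (16): +5 cycles.
That increment is L by definition: L = 5.

L = 5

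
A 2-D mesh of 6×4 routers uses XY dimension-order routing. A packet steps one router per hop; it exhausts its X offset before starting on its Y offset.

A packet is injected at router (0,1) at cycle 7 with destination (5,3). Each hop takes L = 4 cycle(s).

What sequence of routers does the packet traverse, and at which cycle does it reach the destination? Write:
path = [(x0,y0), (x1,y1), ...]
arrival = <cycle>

src (0,1)  cyc=7
E→(1,1)  cyc=11
E→(2,1)  cyc=15
E→(3,1)  cyc=19
E→(4,1)  cyc=23
E→(5,1)  cyc=27
N→(5,2)  cyc=31
N→(5,3)  cyc=35

path = [(0,1), (1,1), (2,1), (3,1), (4,1), (5,1), (5,2), (5,3)]
arrival = 35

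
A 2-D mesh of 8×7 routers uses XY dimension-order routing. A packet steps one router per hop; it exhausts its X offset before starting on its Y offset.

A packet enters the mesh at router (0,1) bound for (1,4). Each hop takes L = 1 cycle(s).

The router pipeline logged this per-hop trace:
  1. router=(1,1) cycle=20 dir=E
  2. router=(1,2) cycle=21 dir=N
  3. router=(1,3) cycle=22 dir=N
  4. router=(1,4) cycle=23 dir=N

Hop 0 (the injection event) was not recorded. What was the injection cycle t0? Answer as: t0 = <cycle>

The first recorded entry is hop 1 at cycle 20.
Therefore t0 = 20 − L = 19.

t0 = 19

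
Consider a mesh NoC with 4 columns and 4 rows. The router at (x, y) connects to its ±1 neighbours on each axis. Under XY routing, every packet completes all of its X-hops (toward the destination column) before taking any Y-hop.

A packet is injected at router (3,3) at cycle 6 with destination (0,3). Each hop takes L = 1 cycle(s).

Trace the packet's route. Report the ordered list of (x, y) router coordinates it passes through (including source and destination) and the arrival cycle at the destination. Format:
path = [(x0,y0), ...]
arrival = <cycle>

hop 0: (3,3) @ cyc 6
hop 1: (2,3) @ cyc 7  [W]
hop 2: (1,3) @ cyc 8  [W]
hop 3: (0,3) @ cyc 9  [W]

path = [(3,3), (2,3), (1,3), (0,3)]
arrival = 9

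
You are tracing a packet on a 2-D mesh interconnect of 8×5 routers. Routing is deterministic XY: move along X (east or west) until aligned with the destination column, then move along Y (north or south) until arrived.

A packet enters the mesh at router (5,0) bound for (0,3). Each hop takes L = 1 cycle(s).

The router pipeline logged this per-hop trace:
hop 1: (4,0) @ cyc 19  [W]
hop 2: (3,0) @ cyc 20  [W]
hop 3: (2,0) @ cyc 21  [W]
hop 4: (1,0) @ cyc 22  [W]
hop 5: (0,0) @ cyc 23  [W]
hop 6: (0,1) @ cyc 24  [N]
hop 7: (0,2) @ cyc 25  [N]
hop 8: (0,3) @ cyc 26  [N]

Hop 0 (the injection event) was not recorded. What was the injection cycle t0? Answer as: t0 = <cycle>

t0 = 18

Hop 1 reached at cycle 19; hop k is at t0 + k·L.
Therefore t0 = 19 − L = 18.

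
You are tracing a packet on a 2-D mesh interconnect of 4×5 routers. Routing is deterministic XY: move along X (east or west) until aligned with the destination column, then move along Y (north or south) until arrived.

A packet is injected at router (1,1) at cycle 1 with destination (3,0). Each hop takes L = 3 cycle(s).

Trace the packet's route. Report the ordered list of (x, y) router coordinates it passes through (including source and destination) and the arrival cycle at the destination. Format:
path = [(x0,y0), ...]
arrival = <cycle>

path = [(1,1), (2,1), (3,1), (3,0)]
arrival = 10

[0] x=1 y=1 t=1
[1] x=2 y=1 t=4 →E
[2] x=3 y=1 t=7 →E
[3] x=3 y=0 t=10 →S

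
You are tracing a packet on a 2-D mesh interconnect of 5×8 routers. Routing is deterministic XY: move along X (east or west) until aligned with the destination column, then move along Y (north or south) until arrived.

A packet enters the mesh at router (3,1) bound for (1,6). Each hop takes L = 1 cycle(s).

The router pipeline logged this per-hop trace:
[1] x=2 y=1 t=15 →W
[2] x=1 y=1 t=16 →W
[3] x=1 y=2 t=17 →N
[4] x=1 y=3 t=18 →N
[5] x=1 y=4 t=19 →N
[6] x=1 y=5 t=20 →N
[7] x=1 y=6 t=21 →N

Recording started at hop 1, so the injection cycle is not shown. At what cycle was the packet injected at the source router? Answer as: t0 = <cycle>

t0 = 14

Hop 1 reached at cycle 15; hop k is at t0 + k·L.
So t0 = 15 − 1·1 = 14.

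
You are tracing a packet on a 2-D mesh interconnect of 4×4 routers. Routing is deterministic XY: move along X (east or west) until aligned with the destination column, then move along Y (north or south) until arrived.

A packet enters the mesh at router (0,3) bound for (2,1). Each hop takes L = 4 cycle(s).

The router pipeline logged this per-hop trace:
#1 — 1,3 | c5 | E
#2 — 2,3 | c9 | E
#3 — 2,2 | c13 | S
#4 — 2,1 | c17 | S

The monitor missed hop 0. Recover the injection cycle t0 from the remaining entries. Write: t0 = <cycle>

t0 = 1

The first recorded entry is hop 1 at cycle 5.
Therefore t0 = 5 − L = 1.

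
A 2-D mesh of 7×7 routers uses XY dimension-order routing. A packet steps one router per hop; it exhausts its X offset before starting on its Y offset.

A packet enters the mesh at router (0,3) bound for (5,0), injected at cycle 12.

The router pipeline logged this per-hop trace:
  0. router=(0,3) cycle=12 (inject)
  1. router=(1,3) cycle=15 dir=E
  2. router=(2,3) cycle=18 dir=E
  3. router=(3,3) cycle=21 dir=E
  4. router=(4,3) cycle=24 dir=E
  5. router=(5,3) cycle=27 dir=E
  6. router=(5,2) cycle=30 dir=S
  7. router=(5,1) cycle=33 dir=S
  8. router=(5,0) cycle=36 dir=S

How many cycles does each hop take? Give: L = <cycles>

L = 3

Between hops 0 and 1 the cycle counter advances 15 − 12 = 3.
One hop costs L cycles, so L = 3.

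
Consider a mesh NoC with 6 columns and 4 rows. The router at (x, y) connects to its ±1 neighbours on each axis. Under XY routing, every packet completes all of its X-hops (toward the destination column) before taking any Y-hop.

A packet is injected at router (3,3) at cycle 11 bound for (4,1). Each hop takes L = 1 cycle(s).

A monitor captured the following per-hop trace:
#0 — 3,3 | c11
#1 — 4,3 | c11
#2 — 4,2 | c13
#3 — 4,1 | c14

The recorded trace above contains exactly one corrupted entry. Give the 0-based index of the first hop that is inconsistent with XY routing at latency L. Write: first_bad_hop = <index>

check 1→ d=(1,0) cyc+0: BAD: Δcyc=0≠L

first_bad_hop = 1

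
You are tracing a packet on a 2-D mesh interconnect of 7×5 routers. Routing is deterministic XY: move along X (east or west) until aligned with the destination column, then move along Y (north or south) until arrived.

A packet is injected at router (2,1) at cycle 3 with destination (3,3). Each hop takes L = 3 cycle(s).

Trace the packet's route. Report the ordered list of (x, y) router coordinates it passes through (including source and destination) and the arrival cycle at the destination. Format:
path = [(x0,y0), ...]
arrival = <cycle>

  0. router=(2,1) cycle=3 (inject)
  1. router=(3,1) cycle=6 dir=E
  2. router=(3,2) cycle=9 dir=N
  3. router=(3,3) cycle=12 dir=N

path = [(2,1), (3,1), (3,2), (3,3)]
arrival = 12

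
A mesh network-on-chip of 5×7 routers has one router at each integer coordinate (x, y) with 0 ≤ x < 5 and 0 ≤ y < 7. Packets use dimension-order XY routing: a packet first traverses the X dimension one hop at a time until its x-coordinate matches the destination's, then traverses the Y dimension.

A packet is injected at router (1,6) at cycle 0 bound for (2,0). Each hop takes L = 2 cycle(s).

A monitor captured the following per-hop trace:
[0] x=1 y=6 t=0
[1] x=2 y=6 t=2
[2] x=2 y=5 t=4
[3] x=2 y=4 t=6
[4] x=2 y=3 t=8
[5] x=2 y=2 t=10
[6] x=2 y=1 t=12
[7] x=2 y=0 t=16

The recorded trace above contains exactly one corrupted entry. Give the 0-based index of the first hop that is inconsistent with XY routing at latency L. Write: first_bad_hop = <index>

first_bad_hop = 7

hop 1: step (+1,+0), +2 cyc — ok
hop 2: step (+0,-1), +2 cyc — ok
hop 3: step (+0,-1), +2 cyc — ok
hop 4: step (+0,-1), +2 cyc — ok
hop 5: step (+0,-1), +2 cyc — ok
hop 6: step (+0,-1), +2 cyc — ok
hop 7: step (+0,-1), +4 cyc — BAD: Δcyc=4≠L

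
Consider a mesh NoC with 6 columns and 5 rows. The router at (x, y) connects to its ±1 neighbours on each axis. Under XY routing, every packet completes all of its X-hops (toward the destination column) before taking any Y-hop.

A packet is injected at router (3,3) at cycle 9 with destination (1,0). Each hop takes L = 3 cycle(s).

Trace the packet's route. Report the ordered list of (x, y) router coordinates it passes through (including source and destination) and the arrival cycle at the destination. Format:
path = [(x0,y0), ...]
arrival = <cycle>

[0] x=3 y=3 t=9
[1] x=2 y=3 t=12 →W
[2] x=1 y=3 t=15 →W
[3] x=1 y=2 t=18 →S
[4] x=1 y=1 t=21 →S
[5] x=1 y=0 t=24 →S

path = [(3,3), (2,3), (1,3), (1,2), (1,1), (1,0)]
arrival = 24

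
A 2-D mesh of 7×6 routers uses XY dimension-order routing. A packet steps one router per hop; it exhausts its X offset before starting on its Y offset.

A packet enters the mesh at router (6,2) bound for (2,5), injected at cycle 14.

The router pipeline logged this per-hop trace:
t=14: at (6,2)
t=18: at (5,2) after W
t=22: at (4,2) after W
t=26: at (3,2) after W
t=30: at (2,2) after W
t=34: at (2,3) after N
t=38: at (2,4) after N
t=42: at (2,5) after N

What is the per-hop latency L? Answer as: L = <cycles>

Δcyc across hop 0→1: 18 − 14 = 4.
Each hop adds L, hence L = 4.

L = 4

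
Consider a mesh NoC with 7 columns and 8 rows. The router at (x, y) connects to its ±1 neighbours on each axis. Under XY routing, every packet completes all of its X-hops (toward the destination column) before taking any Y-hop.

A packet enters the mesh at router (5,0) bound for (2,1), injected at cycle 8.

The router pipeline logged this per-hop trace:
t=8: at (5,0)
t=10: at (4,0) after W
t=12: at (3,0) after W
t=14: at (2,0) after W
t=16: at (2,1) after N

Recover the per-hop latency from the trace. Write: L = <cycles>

L = 2

Δcyc across hop 0→1: 10 − 8 = 2.
That increment is L by definition: L = 2.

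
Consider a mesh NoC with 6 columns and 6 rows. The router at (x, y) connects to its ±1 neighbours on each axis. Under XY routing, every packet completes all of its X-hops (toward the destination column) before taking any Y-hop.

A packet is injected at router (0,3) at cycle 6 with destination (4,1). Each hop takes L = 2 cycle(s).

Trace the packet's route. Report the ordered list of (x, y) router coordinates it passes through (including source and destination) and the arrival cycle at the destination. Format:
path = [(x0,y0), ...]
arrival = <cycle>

path = [(0,3), (1,3), (2,3), (3,3), (4,3), (4,2), (4,1)]
arrival = 18

#0 — 0,3 | c6
#1 — 1,3 | c8 | E
#2 — 2,3 | c10 | E
#3 — 3,3 | c12 | E
#4 — 4,3 | c14 | E
#5 — 4,2 | c16 | S
#6 — 4,1 | c18 | S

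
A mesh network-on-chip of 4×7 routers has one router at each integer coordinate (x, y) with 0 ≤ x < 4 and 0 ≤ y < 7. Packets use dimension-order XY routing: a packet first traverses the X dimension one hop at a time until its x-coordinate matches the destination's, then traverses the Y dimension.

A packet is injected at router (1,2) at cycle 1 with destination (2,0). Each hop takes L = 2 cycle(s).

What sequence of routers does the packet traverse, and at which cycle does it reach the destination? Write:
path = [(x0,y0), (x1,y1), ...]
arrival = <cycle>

[0] x=1 y=2 t=1
[1] x=2 y=2 t=3 →E
[2] x=2 y=1 t=5 →S
[3] x=2 y=0 t=7 →S

path = [(1,2), (2,2), (2,1), (2,0)]
arrival = 7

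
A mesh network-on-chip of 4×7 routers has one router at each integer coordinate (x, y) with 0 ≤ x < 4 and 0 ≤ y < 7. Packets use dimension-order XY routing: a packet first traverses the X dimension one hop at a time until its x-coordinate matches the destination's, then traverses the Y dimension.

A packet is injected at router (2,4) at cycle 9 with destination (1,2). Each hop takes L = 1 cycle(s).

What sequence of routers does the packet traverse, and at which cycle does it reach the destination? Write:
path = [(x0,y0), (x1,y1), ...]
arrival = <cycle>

src (2,4)  cyc=9
W→(1,4)  cyc=10
S→(1,3)  cyc=11
S→(1,2)  cyc=12

path = [(2,4), (1,4), (1,3), (1,2)]
arrival = 12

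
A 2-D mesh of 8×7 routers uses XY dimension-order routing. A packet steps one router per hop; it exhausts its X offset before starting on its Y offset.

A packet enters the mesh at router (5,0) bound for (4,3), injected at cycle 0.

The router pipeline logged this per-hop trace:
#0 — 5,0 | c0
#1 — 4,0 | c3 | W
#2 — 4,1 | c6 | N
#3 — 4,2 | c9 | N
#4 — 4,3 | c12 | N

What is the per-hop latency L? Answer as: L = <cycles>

Δcyc across hop 0→1: 3 − 0 = 3.
One hop costs L cycles, so L = 3.

L = 3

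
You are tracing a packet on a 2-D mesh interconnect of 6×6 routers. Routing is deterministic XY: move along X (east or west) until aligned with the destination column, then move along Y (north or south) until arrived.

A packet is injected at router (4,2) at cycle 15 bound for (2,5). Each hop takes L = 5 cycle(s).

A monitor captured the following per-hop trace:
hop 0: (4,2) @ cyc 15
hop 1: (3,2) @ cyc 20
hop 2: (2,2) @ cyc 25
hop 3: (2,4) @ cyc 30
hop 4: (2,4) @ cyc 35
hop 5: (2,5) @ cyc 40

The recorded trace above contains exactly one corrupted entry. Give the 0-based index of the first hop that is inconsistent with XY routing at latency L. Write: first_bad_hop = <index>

[1] (-1,+0) / 5c ⇒ ok
[2] (-1,+0) / 5c ⇒ ok
[3] (+0,+2) / 5c ⇒ BAD: non-unit step

first_bad_hop = 3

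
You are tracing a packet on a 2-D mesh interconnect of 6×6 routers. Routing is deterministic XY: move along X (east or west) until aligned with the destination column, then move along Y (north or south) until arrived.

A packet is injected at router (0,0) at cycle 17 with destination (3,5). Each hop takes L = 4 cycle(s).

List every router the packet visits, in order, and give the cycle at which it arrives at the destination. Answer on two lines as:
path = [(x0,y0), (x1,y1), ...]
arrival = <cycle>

src (0,0)  cyc=17
E→(1,0)  cyc=21
E→(2,0)  cyc=25
E→(3,0)  cyc=29
N→(3,1)  cyc=33
N→(3,2)  cyc=37
N→(3,3)  cyc=41
N→(3,4)  cyc=45
N→(3,5)  cyc=49

path = [(0,0), (1,0), (2,0), (3,0), (3,1), (3,2), (3,3), (3,4), (3,5)]
arrival = 49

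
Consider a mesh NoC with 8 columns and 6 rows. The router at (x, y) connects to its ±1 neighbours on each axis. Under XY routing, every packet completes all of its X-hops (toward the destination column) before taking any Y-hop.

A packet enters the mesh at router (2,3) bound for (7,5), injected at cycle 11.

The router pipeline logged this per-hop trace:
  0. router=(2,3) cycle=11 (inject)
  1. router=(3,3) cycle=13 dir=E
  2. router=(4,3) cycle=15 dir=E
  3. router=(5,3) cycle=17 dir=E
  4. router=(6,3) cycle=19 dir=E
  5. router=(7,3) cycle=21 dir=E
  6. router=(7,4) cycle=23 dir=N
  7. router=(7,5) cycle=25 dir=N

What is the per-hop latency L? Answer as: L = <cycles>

From hop 0 (11) to hop 1 (13): +2 cycles.
Each hop adds L, hence L = 2.

L = 2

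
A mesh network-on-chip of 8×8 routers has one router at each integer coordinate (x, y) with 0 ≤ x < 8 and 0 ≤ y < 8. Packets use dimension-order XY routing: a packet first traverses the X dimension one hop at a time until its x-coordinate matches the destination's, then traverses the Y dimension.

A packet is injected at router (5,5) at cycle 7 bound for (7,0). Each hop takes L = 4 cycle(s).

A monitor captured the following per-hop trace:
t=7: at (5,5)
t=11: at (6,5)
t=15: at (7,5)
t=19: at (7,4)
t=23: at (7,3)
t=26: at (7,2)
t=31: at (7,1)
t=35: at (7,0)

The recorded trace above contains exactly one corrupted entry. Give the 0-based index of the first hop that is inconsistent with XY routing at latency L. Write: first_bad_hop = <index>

first_bad_hop = 5

hop 1: step (+1,+0), +4 cyc — ok
hop 2: step (+1,+0), +4 cyc — ok
hop 3: step (+0,-1), +4 cyc — ok
hop 4: step (+0,-1), +4 cyc — ok
hop 5: step (+0,-1), +3 cyc — BAD: Δcyc=3≠L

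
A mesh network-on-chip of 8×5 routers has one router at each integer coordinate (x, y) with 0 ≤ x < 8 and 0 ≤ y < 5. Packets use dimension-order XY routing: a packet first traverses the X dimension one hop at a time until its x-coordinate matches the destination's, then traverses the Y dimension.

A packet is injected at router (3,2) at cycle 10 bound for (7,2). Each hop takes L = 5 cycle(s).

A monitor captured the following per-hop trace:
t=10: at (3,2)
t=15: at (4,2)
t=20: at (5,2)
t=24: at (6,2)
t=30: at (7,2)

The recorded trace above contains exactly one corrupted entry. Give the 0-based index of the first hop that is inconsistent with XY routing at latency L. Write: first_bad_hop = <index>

  1: Δx=+1 Δy=+0 Δt=5 [ok]
  2: Δx=+1 Δy=+0 Δt=5 [ok]
  3: Δx=+1 Δy=+0 Δt=4 [BAD: Δcyc=4≠L]

first_bad_hop = 3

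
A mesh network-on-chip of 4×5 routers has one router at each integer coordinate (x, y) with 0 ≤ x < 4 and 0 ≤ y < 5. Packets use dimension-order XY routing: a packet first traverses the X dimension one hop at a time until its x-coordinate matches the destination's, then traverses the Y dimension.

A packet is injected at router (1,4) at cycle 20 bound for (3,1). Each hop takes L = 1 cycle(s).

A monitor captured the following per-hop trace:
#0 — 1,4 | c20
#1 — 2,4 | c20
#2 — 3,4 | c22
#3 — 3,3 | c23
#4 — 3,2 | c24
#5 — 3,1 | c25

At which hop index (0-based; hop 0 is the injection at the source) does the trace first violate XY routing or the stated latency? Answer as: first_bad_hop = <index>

first_bad_hop = 1

hop 1: step (+1,+0), +0 cyc — BAD: Δcyc=0≠L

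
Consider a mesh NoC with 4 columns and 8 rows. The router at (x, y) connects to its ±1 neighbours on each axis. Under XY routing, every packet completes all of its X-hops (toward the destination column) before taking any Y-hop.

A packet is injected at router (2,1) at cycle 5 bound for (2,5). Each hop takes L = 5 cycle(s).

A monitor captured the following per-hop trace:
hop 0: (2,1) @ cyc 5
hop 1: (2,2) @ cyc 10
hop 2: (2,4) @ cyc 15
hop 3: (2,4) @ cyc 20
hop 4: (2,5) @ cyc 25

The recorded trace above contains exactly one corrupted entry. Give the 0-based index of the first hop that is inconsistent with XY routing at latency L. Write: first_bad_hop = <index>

first_bad_hop = 2

[1] (+0,+1) / 5c ⇒ ok
[2] (+0,+2) / 5c ⇒ BAD: non-unit step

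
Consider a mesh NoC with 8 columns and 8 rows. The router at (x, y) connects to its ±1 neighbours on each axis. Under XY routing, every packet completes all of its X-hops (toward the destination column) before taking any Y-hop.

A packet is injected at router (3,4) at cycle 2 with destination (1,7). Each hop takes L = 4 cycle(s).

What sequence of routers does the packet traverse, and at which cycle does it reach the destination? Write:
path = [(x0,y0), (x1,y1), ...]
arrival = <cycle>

path = [(3,4), (2,4), (1,4), (1,5), (1,6), (1,7)]
arrival = 22

src (3,4)  cyc=2
W→(2,4)  cyc=6
W→(1,4)  cyc=10
N→(1,5)  cyc=14
N→(1,6)  cyc=18
N→(1,7)  cyc=22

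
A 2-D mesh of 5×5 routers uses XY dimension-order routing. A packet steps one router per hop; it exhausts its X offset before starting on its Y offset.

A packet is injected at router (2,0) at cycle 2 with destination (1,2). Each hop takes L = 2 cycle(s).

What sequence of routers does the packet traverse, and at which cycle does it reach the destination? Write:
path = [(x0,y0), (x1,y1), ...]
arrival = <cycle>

t=2: at (2,0)
t=4: at (1,0) after W
t=6: at (1,1) after N
t=8: at (1,2) after N

path = [(2,0), (1,0), (1,1), (1,2)]
arrival = 8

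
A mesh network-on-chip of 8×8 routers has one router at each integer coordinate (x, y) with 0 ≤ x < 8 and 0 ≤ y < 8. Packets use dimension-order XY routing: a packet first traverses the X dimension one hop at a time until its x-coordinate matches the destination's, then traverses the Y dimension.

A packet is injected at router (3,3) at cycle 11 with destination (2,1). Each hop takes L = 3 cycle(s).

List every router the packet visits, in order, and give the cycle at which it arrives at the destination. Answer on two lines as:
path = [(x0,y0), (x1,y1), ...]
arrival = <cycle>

  0. router=(3,3) cycle=11 (inject)
  1. router=(2,3) cycle=14 dir=W
  2. router=(2,2) cycle=17 dir=S
  3. router=(2,1) cycle=20 dir=S

path = [(3,3), (2,3), (2,2), (2,1)]
arrival = 20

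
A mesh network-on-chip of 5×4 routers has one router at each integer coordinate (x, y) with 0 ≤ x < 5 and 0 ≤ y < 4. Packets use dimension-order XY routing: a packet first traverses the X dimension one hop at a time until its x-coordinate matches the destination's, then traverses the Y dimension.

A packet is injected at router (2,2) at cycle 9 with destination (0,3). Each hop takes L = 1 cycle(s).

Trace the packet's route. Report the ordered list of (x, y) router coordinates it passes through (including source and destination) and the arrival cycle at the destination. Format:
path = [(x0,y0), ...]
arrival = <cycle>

path = [(2,2), (1,2), (0,2), (0,3)]
arrival = 12

t=9: at (2,2)
t=10: at (1,2) after W
t=11: at (0,2) after W
t=12: at (0,3) after N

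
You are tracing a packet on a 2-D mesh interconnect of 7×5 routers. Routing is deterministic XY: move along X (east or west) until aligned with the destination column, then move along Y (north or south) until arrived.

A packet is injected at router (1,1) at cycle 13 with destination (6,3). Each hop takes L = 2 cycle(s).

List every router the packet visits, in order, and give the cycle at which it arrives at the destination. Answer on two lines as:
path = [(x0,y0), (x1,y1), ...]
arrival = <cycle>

path = [(1,1), (2,1), (3,1), (4,1), (5,1), (6,1), (6,2), (6,3)]
arrival = 27

hop 0: (1,1) @ cyc 13
hop 1: (2,1) @ cyc 15  [E]
hop 2: (3,1) @ cyc 17  [E]
hop 3: (4,1) @ cyc 19  [E]
hop 4: (5,1) @ cyc 21  [E]
hop 5: (6,1) @ cyc 23  [E]
hop 6: (6,2) @ cyc 25  [N]
hop 7: (6,3) @ cyc 27  [N]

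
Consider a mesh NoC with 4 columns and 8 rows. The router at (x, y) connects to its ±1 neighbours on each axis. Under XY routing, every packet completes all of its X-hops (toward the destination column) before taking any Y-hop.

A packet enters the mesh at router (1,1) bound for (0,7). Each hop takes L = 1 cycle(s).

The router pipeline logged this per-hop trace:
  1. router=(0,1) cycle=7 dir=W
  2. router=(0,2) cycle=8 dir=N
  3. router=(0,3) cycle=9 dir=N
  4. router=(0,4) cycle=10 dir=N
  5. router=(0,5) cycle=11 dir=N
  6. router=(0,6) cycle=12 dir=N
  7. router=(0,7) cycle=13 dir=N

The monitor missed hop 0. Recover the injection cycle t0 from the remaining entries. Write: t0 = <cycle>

t0 = 6

At hop 1 the cycle is 7; in general cyc_k = t0 + kL.
So t0 = 7 − 1·1 = 6.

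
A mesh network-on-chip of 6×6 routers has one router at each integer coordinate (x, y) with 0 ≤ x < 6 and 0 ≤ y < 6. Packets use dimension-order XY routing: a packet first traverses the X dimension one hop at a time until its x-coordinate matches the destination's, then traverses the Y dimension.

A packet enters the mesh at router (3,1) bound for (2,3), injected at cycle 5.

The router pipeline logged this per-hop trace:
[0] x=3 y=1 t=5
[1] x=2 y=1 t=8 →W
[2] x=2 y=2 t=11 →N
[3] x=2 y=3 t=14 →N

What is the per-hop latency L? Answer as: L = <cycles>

L = 3

cyc[1] − cyc[0] = 8 − 5 = 3.
That increment is L by definition: L = 3.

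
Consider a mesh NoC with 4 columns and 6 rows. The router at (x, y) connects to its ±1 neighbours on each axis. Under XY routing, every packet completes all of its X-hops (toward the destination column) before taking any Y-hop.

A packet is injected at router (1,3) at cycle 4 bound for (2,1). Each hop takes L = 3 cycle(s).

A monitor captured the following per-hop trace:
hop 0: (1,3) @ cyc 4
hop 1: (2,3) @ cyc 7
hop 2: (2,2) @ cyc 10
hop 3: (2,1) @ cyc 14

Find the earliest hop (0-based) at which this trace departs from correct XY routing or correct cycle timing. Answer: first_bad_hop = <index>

hop 1: step (+1,+0), +3 cyc — ok
hop 2: step (+0,-1), +3 cyc — ok
hop 3: step (+0,-1), +4 cyc — BAD: Δcyc=4≠L

first_bad_hop = 3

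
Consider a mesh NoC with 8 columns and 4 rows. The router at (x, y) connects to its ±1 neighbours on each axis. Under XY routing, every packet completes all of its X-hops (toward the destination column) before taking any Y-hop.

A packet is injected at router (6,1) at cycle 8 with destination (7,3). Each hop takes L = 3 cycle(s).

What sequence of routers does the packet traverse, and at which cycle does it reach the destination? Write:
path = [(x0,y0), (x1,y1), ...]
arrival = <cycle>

path = [(6,1), (7,1), (7,2), (7,3)]
arrival = 17

src (6,1)  cyc=8
E→(7,1)  cyc=11
N→(7,2)  cyc=14
N→(7,3)  cyc=17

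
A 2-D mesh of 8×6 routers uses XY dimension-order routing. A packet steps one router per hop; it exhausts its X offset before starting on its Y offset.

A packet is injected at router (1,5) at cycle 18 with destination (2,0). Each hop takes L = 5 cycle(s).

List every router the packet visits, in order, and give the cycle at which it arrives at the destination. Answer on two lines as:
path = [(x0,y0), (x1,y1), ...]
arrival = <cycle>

  0. router=(1,5) cycle=18 (inject)
  1. router=(2,5) cycle=23 dir=E
  2. router=(2,4) cycle=28 dir=S
  3. router=(2,3) cycle=33 dir=S
  4. router=(2,2) cycle=38 dir=S
  5. router=(2,1) cycle=43 dir=S
  6. router=(2,0) cycle=48 dir=S

path = [(1,5), (2,5), (2,4), (2,3), (2,2), (2,1), (2,0)]
arrival = 48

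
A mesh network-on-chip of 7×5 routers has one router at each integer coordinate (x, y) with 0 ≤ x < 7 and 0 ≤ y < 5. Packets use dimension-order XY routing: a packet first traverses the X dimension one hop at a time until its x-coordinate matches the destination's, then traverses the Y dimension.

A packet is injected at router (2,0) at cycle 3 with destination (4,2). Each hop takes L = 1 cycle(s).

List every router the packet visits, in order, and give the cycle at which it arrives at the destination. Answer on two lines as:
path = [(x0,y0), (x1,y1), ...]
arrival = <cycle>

path = [(2,0), (3,0), (4,0), (4,1), (4,2)]
arrival = 7

[0] x=2 y=0 t=3
[1] x=3 y=0 t=4 →E
[2] x=4 y=0 t=5 →E
[3] x=4 y=1 t=6 →N
[4] x=4 y=2 t=7 →N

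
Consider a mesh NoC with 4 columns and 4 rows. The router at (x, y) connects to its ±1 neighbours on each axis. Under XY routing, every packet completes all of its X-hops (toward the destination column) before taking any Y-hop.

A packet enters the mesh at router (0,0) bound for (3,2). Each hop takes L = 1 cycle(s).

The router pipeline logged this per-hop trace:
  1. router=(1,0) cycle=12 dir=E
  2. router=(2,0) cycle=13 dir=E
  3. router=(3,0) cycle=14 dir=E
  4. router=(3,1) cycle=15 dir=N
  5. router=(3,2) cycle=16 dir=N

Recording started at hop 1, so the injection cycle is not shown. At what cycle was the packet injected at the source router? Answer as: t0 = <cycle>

t0 = 11

cyc[1] = 12 and cyc[k] = t0 + k·L for every k.
t0 = cyc[1] − L = 12 − 1 = 11.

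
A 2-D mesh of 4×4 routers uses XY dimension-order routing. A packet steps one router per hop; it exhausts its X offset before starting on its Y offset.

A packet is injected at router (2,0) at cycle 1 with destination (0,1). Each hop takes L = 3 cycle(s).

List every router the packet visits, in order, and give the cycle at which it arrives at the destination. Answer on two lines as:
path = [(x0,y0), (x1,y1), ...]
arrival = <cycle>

#0 — 2,0 | c1
#1 — 1,0 | c4 | W
#2 — 0,0 | c7 | W
#3 — 0,1 | c10 | N

path = [(2,0), (1,0), (0,0), (0,1)]
arrival = 10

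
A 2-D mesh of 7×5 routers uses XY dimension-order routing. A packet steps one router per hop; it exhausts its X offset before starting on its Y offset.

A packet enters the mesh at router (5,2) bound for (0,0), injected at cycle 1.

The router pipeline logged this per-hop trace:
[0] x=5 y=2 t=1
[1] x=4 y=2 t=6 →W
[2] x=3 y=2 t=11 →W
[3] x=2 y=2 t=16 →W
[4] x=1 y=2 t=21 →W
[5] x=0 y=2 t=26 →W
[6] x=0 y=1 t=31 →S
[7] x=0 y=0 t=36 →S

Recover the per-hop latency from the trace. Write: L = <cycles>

L = 5

From hop 0 (1) to hop 1 (6): +5 cycles.
Each hop adds L, hence L = 5.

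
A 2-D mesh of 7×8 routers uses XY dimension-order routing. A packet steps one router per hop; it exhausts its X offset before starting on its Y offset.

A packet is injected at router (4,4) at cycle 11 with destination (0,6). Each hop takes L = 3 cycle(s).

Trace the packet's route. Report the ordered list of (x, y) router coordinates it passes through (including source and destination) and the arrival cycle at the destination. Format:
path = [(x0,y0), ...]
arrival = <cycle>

[0] x=4 y=4 t=11
[1] x=3 y=4 t=14 →W
[2] x=2 y=4 t=17 →W
[3] x=1 y=4 t=20 →W
[4] x=0 y=4 t=23 →W
[5] x=0 y=5 t=26 →N
[6] x=0 y=6 t=29 →N

path = [(4,4), (3,4), (2,4), (1,4), (0,4), (0,5), (0,6)]
arrival = 29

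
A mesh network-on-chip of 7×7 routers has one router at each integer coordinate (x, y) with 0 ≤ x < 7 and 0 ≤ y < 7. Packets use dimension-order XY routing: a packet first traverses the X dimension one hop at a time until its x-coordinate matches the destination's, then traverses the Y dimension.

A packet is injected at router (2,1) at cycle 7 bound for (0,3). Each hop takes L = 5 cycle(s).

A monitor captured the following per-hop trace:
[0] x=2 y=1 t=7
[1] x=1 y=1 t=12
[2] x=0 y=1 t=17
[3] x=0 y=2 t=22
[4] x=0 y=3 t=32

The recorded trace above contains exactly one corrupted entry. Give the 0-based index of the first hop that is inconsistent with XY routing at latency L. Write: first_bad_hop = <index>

first_bad_hop = 4

hop 1: step (-1,+0), +5 cyc — ok
hop 2: step (-1,+0), +5 cyc — ok
hop 3: step (+0,+1), +5 cyc — ok
hop 4: step (+0,+1), +10 cyc — BAD: Δcyc=10≠L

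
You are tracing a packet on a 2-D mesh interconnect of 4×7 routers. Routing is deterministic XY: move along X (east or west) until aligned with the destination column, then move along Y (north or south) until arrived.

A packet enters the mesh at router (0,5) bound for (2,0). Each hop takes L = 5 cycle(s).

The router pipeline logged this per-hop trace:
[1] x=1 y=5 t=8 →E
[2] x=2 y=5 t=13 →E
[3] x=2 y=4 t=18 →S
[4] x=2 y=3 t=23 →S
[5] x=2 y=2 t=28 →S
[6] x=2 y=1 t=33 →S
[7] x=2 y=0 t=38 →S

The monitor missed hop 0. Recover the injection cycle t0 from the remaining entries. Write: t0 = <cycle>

Hop 1 reached at cycle 8; hop k is at t0 + k·L.
Subtract one hop: t0 = 8 − 5 = 3.

t0 = 3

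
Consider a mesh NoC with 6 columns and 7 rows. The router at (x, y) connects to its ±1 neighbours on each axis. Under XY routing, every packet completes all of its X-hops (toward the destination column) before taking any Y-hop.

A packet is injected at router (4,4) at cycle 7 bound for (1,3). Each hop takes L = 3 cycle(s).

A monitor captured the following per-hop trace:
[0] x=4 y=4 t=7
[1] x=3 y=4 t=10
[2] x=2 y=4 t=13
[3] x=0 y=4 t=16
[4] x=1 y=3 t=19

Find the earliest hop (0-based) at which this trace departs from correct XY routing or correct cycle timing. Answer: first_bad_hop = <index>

first_bad_hop = 3

check 1→ d=(-1,0) cyc+3: ok
check 2→ d=(-1,0) cyc+3: ok
check 3→ d=(-2,0) cyc+3: BAD: non-unit step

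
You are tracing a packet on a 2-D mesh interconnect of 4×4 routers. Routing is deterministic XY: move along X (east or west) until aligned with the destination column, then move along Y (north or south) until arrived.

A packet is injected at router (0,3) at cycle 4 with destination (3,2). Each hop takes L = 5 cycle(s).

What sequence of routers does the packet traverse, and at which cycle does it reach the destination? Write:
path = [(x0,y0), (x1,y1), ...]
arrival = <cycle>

path = [(0,3), (1,3), (2,3), (3,3), (3,2)]
arrival = 24

t=4: at (0,3)
t=9: at (1,3) after E
t=14: at (2,3) after E
t=19: at (3,3) after E
t=24: at (3,2) after S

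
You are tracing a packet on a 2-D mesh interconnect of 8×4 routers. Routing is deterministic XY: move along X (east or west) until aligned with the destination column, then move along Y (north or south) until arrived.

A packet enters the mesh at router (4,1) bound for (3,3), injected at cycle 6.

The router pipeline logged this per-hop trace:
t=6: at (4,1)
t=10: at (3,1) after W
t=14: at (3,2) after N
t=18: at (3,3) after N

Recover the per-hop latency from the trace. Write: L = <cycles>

Δcyc across hop 0→1: 10 − 6 = 4.
Per-hop latency L = Δcyc = 4.

L = 4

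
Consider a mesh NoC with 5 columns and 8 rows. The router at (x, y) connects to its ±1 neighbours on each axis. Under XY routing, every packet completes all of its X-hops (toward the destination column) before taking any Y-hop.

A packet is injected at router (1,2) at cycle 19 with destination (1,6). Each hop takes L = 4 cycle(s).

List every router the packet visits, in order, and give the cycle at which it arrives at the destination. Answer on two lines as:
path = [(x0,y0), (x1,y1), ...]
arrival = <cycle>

path = [(1,2), (1,3), (1,4), (1,5), (1,6)]
arrival = 35

#0 — 1,2 | c19
#1 — 1,3 | c23 | N
#2 — 1,4 | c27 | N
#3 — 1,5 | c31 | N
#4 — 1,6 | c35 | N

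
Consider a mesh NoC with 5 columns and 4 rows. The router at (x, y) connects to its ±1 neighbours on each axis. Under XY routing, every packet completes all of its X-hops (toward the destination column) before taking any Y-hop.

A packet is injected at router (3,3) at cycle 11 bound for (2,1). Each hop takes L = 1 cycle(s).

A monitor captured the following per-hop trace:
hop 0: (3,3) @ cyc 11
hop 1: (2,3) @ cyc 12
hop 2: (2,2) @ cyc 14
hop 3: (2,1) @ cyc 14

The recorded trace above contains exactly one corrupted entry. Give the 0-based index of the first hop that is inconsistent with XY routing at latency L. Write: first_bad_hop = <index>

hop 1: step (-1,+0), +1 cyc — ok
hop 2: step (+0,-1), +2 cyc — BAD: Δcyc=2≠L

first_bad_hop = 2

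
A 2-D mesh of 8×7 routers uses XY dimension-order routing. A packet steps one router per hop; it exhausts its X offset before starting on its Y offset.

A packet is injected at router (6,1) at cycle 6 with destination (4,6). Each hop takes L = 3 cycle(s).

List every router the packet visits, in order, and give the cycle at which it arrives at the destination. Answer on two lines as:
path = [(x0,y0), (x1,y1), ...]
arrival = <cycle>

path = [(6,1), (5,1), (4,1), (4,2), (4,3), (4,4), (4,5), (4,6)]
arrival = 27

  0. router=(6,1) cycle=6 (inject)
  1. router=(5,1) cycle=9 dir=W
  2. router=(4,1) cycle=12 dir=W
  3. router=(4,2) cycle=15 dir=N
  4. router=(4,3) cycle=18 dir=N
  5. router=(4,4) cycle=21 dir=N
  6. router=(4,5) cycle=24 dir=N
  7. router=(4,6) cycle=27 dir=N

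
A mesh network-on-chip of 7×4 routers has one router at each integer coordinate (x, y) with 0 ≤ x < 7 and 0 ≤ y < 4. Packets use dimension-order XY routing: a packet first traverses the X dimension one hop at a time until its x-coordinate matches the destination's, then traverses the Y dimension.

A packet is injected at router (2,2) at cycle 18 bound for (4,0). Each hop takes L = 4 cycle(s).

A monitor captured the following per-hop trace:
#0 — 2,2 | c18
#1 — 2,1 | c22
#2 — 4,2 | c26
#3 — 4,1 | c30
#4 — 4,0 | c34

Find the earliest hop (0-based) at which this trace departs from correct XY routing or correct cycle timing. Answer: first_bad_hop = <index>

hop 1: step (+0,-1), +4 cyc — BAD: Y-move but x=2≠4

first_bad_hop = 1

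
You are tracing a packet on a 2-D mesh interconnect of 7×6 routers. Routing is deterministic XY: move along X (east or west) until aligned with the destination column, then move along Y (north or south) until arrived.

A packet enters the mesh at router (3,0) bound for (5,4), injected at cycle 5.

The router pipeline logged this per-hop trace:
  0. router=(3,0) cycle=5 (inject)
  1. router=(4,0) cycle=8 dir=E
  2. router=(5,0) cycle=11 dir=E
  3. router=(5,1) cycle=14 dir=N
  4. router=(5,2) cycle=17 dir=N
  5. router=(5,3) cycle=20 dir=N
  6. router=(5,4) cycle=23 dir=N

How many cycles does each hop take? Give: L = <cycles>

L = 3

Δcyc across hop 0→1: 8 − 5 = 3.
Per-hop latency L = Δcyc = 3.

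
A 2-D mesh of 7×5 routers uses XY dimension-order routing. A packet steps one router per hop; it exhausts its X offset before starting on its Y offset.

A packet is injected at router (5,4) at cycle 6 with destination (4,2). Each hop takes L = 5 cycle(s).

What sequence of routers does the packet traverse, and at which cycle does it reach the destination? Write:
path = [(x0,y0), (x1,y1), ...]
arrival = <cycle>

t=6: at (5,4)
t=11: at (4,4) after W
t=16: at (4,3) after S
t=21: at (4,2) after S

path = [(5,4), (4,4), (4,3), (4,2)]
arrival = 21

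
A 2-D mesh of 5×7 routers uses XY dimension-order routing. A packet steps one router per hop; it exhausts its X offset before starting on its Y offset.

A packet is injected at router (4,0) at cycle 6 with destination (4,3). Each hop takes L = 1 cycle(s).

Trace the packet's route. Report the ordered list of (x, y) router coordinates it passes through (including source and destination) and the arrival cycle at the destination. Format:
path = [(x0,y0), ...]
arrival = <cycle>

[0] x=4 y=0 t=6
[1] x=4 y=1 t=7 →N
[2] x=4 y=2 t=8 →N
[3] x=4 y=3 t=9 →N

path = [(4,0), (4,1), (4,2), (4,3)]
arrival = 9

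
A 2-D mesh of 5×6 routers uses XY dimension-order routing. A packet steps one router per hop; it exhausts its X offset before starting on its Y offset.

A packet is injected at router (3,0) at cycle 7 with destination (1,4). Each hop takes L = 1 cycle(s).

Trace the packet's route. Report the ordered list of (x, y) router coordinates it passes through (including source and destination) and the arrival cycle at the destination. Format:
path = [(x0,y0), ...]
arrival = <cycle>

path = [(3,0), (2,0), (1,0), (1,1), (1,2), (1,3), (1,4)]
arrival = 13

hop 0: (3,0) @ cyc 7
hop 1: (2,0) @ cyc 8  [W]
hop 2: (1,0) @ cyc 9  [W]
hop 3: (1,1) @ cyc 10  [N]
hop 4: (1,2) @ cyc 11  [N]
hop 5: (1,3) @ cyc 12  [N]
hop 6: (1,4) @ cyc 13  [N]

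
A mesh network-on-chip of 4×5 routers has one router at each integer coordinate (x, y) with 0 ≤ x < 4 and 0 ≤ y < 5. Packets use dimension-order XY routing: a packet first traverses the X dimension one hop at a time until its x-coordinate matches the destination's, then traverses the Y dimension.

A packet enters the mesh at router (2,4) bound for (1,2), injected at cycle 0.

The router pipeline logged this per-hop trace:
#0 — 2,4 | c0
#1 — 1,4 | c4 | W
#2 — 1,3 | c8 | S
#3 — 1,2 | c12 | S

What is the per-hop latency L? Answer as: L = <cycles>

Δcyc across hop 0→1: 4 − 0 = 4.
That increment is L by definition: L = 4.

L = 4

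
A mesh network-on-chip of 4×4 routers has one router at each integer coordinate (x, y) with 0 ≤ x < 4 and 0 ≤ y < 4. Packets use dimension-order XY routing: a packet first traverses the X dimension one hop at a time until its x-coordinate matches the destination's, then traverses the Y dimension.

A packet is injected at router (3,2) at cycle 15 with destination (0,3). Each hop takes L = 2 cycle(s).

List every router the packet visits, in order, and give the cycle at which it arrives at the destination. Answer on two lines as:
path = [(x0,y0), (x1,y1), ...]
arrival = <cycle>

path = [(3,2), (2,2), (1,2), (0,2), (0,3)]
arrival = 23

[0] x=3 y=2 t=15
[1] x=2 y=2 t=17 →W
[2] x=1 y=2 t=19 →W
[3] x=0 y=2 t=21 →W
[4] x=0 y=3 t=23 →N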